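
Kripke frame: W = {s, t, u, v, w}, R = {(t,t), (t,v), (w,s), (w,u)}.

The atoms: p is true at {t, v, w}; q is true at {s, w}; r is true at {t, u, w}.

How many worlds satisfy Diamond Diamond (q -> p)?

1

s: no successors, so Diamond Diamond (q -> p) fails. ✗
t: successors {t, v}; Diamond (q -> p) there: t:T, v:F. ✓
u: no successors, so Diamond Diamond (q -> p) fails. ✗
v: no successors, so Diamond Diamond (q -> p) fails. ✗
w: successors {s, u}; Diamond (q -> p) there: s:F, u:F. ✗
Satisfying worlds: {t}.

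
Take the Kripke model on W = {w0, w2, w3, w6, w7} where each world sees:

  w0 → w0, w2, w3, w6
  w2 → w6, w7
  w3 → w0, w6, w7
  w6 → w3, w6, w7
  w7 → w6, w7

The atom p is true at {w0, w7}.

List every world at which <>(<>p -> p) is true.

{w0, w2, w3, w6, w7}

w0: successors {w0, w2, w3, w6}; <>p -> p there: w0:T, w2:F, w3:F, w6:F. ✓
w2: successors {w6, w7}; <>p -> p there: w6:F, w7:T. ✓
w3: successors {w0, w6, w7}; <>p -> p there: w0:T, w6:F, w7:T. ✓
w6: successors {w3, w6, w7}; <>p -> p there: w3:F, w6:F, w7:T. ✓
w7: successors {w6, w7}; <>p -> p there: w6:F, w7:T. ✓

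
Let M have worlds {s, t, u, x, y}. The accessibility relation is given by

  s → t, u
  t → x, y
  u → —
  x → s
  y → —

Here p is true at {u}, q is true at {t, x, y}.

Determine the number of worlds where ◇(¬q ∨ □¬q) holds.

s: successors {t, u}; ¬q ∨ □¬q there: t:F, u:T. ✓
t: successors {x, y}; ¬q ∨ □¬q there: x:T, y:T. ✓
u: no successors, so ◇(¬q ∨ □¬q) fails. ✗
x: successors {s}; ¬q ∨ □¬q there: s:T. ✓
y: no successors, so ◇(¬q ∨ □¬q) fails. ✗
Satisfying worlds: {s, t, x}.

3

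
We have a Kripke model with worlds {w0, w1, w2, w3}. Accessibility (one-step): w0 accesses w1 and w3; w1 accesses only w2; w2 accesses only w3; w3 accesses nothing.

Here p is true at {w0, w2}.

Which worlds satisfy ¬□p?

w0: □p is F. ✓
w1: □p is T. ✗
w2: □p is F. ✓
w3: □p is T. ✗

{w0, w2}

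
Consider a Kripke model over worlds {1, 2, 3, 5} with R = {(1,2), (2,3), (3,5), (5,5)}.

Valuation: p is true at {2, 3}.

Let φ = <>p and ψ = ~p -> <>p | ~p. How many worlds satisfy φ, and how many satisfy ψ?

2 and 4

For <>p:
1: successors {2}; p there: 2:T. ✓
2: successors {3}; p there: 3:T. ✓
3: successors {5}; p there: 5:F. ✗
5: successors {5}; p there: 5:F. ✗
— 2 worlds.
For ~p -> <>p | ~p:
1: ~p is T, <>p | ~p is T. ✓
2: ~p is F, <>p | ~p is T. ✓
3: ~p is F, <>p | ~p is F. ✓
5: ~p is T, <>p | ~p is T. ✓
— 4 worlds.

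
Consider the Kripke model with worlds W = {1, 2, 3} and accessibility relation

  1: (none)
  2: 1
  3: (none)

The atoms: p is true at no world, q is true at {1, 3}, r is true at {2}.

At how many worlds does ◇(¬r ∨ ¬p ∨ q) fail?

2

1: no successors, so ◇(¬r ∨ ¬p ∨ q) fails. ✗
2: successors {1}; ¬r ∨ ¬p ∨ q there: 1:T. ✓
3: no successors, so ◇(¬r ∨ ¬p ∨ q) fails. ✗
Satisfying worlds: {2}.
So ◇(¬r ∨ ¬p ∨ q) fails at the other 2 worlds.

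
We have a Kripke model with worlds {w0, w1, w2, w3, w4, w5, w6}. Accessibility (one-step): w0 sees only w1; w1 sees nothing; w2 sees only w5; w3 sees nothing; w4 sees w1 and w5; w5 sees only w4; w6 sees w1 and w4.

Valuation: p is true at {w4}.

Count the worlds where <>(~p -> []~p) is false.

3

w0: successors {w1}; ~p -> []~p there: w1:T. ✓
w1: no successors, so <>(~p -> []~p) fails. ✗
w2: successors {w5}; ~p -> []~p there: w5:F. ✗
w3: no successors, so <>(~p -> []~p) fails. ✗
w4: successors {w1, w5}; ~p -> []~p there: w1:T, w5:F. ✓
w5: successors {w4}; ~p -> []~p there: w4:T. ✓
w6: successors {w1, w4}; ~p -> []~p there: w1:T, w4:T. ✓
Satisfying worlds: {w0, w4, w5, w6}.
So <>(~p -> []~p) fails at the other 3 worlds.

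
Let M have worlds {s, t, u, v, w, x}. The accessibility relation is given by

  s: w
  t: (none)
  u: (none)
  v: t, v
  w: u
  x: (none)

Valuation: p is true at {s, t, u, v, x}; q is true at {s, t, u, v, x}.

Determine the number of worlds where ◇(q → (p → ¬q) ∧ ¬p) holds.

s: successors {w}; q → (p → ¬q) ∧ ¬p there: w:T. ✓
t: no successors, so ◇(q → (p → ¬q) ∧ ¬p) fails. ✗
u: no successors, so ◇(q → (p → ¬q) ∧ ¬p) fails. ✗
v: successors {t, v}; q → (p → ¬q) ∧ ¬p there: t:F, v:F. ✗
w: successors {u}; q → (p → ¬q) ∧ ¬p there: u:F. ✗
x: no successors, so ◇(q → (p → ¬q) ∧ ¬p) fails. ✗
Satisfying worlds: {s}.

1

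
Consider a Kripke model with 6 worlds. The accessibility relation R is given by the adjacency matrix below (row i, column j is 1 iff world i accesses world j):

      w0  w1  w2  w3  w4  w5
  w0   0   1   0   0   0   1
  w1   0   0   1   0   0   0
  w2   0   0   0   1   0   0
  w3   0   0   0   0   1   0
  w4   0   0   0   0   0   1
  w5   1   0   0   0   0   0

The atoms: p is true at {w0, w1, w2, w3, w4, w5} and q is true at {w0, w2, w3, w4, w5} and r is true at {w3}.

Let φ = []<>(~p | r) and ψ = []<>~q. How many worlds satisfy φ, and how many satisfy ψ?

1 and 1

For []<>(~p | r):
w0: successors {w1, w5}; <>(~p | r) there: w1:F, w5:F. ✗
w1: successors {w2}; <>(~p | r) there: w2:T. ✓
w2: successors {w3}; <>(~p | r) there: w3:F. ✗
w3: successors {w4}; <>(~p | r) there: w4:F. ✗
w4: successors {w5}; <>(~p | r) there: w5:F. ✗
w5: successors {w0}; <>(~p | r) there: w0:F. ✗
— 1 world.
For []<>~q:
w0: successors {w1, w5}; <>~q there: w1:F, w5:F. ✗
w1: successors {w2}; <>~q there: w2:F. ✗
w2: successors {w3}; <>~q there: w3:F. ✗
w3: successors {w4}; <>~q there: w4:F. ✗
w4: successors {w5}; <>~q there: w5:F. ✗
w5: successors {w0}; <>~q there: w0:T. ✓
— 1 world.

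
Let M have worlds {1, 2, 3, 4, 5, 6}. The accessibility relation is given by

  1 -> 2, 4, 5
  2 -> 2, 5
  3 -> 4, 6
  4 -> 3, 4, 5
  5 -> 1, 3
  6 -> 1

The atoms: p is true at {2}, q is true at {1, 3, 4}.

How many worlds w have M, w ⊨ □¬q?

1

1: successors {2, 4, 5}; ¬q there: 2:T, 4:F, 5:T. ✗
2: successors {2, 5}; ¬q there: 2:T, 5:T. ✓
3: successors {4, 6}; ¬q there: 4:F, 6:T. ✗
4: successors {3, 4, 5}; ¬q there: 3:F, 4:F, 5:T. ✗
5: successors {1, 3}; ¬q there: 1:F, 3:F. ✗
6: successors {1}; ¬q there: 1:F. ✗
Satisfying worlds: {2}.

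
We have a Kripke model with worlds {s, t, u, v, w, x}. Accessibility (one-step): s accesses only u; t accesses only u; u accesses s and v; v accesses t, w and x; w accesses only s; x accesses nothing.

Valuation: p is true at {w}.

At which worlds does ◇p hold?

s: successors {u}; p there: u:F. ✗
t: successors {u}; p there: u:F. ✗
u: successors {s, v}; p there: s:F, v:F. ✗
v: successors {t, w, x}; p there: t:F, w:T, x:F. ✓
w: successors {s}; p there: s:F. ✗
x: no successors, so ◇p fails. ✗

{v}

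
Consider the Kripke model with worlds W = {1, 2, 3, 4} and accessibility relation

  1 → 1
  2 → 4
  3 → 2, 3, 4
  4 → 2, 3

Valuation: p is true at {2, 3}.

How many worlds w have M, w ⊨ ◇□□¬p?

1

1: successors {1}; □□¬p there: 1:T. ✓
2: successors {4}; □□¬p there: 4:F. ✗
3: successors {2, 3, 4}; □□¬p there: 2:F, 3:F, 4:F. ✗
4: successors {2, 3}; □□¬p there: 2:F, 3:F. ✗
Satisfying worlds: {1}.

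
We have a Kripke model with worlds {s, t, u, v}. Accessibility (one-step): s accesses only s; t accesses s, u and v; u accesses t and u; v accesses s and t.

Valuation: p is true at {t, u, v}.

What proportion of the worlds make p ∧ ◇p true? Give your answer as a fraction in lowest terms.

s: p is F, ◇p is F. ✗
t: p is T, ◇p is T. ✓
u: p is T, ◇p is T. ✓
v: p is T, ◇p is T. ✓
That's 3 of 4 worlds, so 3/4.

3/4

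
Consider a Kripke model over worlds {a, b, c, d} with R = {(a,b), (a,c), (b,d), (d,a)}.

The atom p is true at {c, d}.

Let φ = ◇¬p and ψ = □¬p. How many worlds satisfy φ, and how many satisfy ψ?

2 and 2

For ◇¬p:
a: successors {b, c}; ¬p there: b:T, c:F. ✓
b: successors {d}; ¬p there: d:F. ✗
c: no successors, so ◇¬p fails. ✗
d: successors {a}; ¬p there: a:T. ✓
— 2 worlds.
For □¬p:
a: successors {b, c}; ¬p there: b:T, c:F. ✗
b: successors {d}; ¬p there: d:F. ✗
c: no successors, so □¬p holds vacuously. ✓
d: successors {a}; ¬p there: a:T. ✓
— 2 worlds.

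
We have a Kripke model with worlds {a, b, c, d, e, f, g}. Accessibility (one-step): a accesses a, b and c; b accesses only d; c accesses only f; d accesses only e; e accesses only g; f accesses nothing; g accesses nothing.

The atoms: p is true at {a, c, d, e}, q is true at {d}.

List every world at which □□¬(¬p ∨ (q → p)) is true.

a: successors {a, b, c}; □¬(¬p ∨ (q → p)) there: a:F, b:F, c:F. ✗
b: successors {d}; □¬(¬p ∨ (q → p)) there: d:F. ✗
c: successors {f}; □¬(¬p ∨ (q → p)) there: f:T. ✓
d: successors {e}; □¬(¬p ∨ (q → p)) there: e:F. ✗
e: successors {g}; □¬(¬p ∨ (q → p)) there: g:T. ✓
f: no successors, so □□¬(¬p ∨ (q → p)) holds vacuously. ✓
g: no successors, so □□¬(¬p ∨ (q → p)) holds vacuously. ✓

{c, e, f, g}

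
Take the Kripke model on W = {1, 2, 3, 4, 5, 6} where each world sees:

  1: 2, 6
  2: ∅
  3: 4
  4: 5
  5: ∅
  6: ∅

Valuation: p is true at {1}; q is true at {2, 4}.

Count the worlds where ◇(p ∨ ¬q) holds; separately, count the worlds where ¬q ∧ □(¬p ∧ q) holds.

For ◇(p ∨ ¬q):
1: successors {2, 6}; p ∨ ¬q there: 2:F, 6:T. ✓
2: no successors, so ◇(p ∨ ¬q) fails. ✗
3: successors {4}; p ∨ ¬q there: 4:F. ✗
4: successors {5}; p ∨ ¬q there: 5:T. ✓
5: no successors, so ◇(p ∨ ¬q) fails. ✗
6: no successors, so ◇(p ∨ ¬q) fails. ✗
— 2 worlds.
For ¬q ∧ □(¬p ∧ q):
1: ¬q is T, □(¬p ∧ q) is F. ✗
2: ¬q is F, □(¬p ∧ q) is T. ✗
3: ¬q is T, □(¬p ∧ q) is T. ✓
4: ¬q is F, □(¬p ∧ q) is F. ✗
5: ¬q is T, □(¬p ∧ q) is T. ✓
6: ¬q is T, □(¬p ∧ q) is T. ✓
— 3 worlds.

2 and 3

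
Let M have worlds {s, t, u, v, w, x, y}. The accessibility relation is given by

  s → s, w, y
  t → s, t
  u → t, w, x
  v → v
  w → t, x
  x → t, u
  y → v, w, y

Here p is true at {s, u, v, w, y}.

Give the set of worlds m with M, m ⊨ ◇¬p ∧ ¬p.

s: ◇¬p is F, ¬p is F. ✗
t: ◇¬p is T, ¬p is T. ✓
u: ◇¬p is T, ¬p is F. ✗
v: ◇¬p is F, ¬p is F. ✗
w: ◇¬p is T, ¬p is F. ✗
x: ◇¬p is T, ¬p is T. ✓
y: ◇¬p is F, ¬p is F. ✗

{t, x}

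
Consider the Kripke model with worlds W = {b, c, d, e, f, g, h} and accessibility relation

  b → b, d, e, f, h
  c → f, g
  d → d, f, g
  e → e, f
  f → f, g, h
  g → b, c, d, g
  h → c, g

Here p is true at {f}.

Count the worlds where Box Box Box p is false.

b: successors {b, d, e, f, h}; Box Box p there: b:F, d:F, e:F, f:F, h:F. ✗
c: successors {f, g}; Box Box p there: f:F, g:F. ✗
d: successors {d, f, g}; Box Box p there: d:F, f:F, g:F. ✗
e: successors {e, f}; Box Box p there: e:F, f:F. ✗
f: successors {f, g, h}; Box Box p there: f:F, g:F, h:F. ✗
g: successors {b, c, d, g}; Box Box p there: b:F, c:F, d:F, g:F. ✗
h: successors {c, g}; Box Box p there: c:F, g:F. ✗
Satisfying worlds: ∅.
So Box Box Box p fails at the other 7 worlds.

7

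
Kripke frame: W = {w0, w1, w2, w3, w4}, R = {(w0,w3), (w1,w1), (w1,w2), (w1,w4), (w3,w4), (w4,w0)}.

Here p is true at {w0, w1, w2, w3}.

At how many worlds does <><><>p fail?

2

w0: successors {w3}; <><>p there: w3:T. ✓
w1: successors {w1, w2, w4}; <><>p there: w1:T, w2:F, w4:T. ✓
w2: no successors, so <><><>p fails. ✗
w3: successors {w4}; <><>p there: w4:T. ✓
w4: successors {w0}; <><>p there: w0:F. ✗
Satisfying worlds: {w0, w1, w3}.
So <><><>p fails at the other 2 worlds.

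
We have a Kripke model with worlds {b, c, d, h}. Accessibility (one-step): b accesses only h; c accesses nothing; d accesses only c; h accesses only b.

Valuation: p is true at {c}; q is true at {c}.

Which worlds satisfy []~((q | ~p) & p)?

{b, c, h}

b: successors {h}; ~((q | ~p) & p) there: h:T. ✓
c: no successors, so []~((q | ~p) & p) holds vacuously. ✓
d: successors {c}; ~((q | ~p) & p) there: c:F. ✗
h: successors {b}; ~((q | ~p) & p) there: b:T. ✓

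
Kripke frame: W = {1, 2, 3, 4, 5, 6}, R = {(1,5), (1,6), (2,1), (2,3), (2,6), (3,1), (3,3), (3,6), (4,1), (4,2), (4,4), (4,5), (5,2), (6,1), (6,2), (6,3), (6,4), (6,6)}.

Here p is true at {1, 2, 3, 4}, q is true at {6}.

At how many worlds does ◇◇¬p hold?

1: successors {5, 6}; ◇¬p there: 5:F, 6:T. ✓
2: successors {1, 3, 6}; ◇¬p there: 1:T, 3:T, 6:T. ✓
3: successors {1, 3, 6}; ◇¬p there: 1:T, 3:T, 6:T. ✓
4: successors {1, 2, 4, 5}; ◇¬p there: 1:T, 2:T, 4:T, 5:F. ✓
5: successors {2}; ◇¬p there: 2:T. ✓
6: successors {1, 2, 3, 4, 6}; ◇¬p there: 1:T, 2:T, 3:T, 4:T, 6:T. ✓
Satisfying worlds: {1, 2, 3, 4, 5, 6}.

6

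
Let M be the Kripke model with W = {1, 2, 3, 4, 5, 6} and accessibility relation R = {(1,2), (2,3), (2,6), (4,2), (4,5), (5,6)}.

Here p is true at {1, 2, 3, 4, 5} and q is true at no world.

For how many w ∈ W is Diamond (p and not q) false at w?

1: successors {2}; p and not q there: 2:T. ✓
2: successors {3, 6}; p and not q there: 3:T, 6:F. ✓
3: no successors, so Diamond (p and not q) fails. ✗
4: successors {2, 5}; p and not q there: 2:T, 5:T. ✓
5: successors {6}; p and not q there: 6:F. ✗
6: no successors, so Diamond (p and not q) fails. ✗
Satisfying worlds: {1, 2, 4}.
So Diamond (p and not q) fails at the other 3 worlds.

3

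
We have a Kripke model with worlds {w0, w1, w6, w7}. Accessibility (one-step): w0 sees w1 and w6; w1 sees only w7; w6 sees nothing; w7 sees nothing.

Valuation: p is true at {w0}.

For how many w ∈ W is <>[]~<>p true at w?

2

w0: successors {w1, w6}; []~<>p there: w1:T, w6:T. ✓
w1: successors {w7}; []~<>p there: w7:T. ✓
w6: no successors, so <>[]~<>p fails. ✗
w7: no successors, so <>[]~<>p fails. ✗
Satisfying worlds: {w0, w1}.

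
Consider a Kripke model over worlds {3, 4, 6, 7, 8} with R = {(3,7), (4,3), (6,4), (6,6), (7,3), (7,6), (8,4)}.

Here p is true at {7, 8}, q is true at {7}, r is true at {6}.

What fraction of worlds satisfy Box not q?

3: successors {7}; not q there: 7:F. ✗
4: successors {3}; not q there: 3:T. ✓
6: successors {4, 6}; not q there: 4:T, 6:T. ✓
7: successors {3, 6}; not q there: 3:T, 6:T. ✓
8: successors {4}; not q there: 4:T. ✓
That's 4 of 5 worlds, so 4/5.

4/5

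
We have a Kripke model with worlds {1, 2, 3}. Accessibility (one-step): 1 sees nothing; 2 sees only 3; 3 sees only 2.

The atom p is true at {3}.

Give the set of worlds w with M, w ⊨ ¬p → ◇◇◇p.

1: ¬p is T, ◇◇◇p is F. ✗
2: ¬p is T, ◇◇◇p is T. ✓
3: ¬p is F, ◇◇◇p is F. ✓

{2, 3}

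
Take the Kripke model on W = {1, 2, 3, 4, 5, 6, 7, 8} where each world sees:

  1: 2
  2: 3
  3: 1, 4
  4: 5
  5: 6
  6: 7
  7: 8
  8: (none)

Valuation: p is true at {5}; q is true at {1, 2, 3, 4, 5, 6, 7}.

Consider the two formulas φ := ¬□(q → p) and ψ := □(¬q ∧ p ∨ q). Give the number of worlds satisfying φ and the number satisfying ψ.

5 and 7

For ¬□(q → p):
1: □(q → p) is F. ✓
2: □(q → p) is F. ✓
3: □(q → p) is F. ✓
4: □(q → p) is T. ✗
5: □(q → p) is F. ✓
6: □(q → p) is F. ✓
7: □(q → p) is T. ✗
8: □(q → p) is T. ✗
— 5 worlds.
For □(¬q ∧ p ∨ q):
1: successors {2}; ¬q ∧ p ∨ q there: 2:T. ✓
2: successors {3}; ¬q ∧ p ∨ q there: 3:T. ✓
3: successors {1, 4}; ¬q ∧ p ∨ q there: 1:T, 4:T. ✓
4: successors {5}; ¬q ∧ p ∨ q there: 5:T. ✓
5: successors {6}; ¬q ∧ p ∨ q there: 6:T. ✓
6: successors {7}; ¬q ∧ p ∨ q there: 7:T. ✓
7: successors {8}; ¬q ∧ p ∨ q there: 8:F. ✗
8: no successors, so □(¬q ∧ p ∨ q) holds vacuously. ✓
— 7 worlds.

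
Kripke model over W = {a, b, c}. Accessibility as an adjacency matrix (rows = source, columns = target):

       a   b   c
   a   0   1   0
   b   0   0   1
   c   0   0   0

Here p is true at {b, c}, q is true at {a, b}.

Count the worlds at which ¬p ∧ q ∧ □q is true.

a: ¬p ∧ q is T, □q is T. ✓
b: ¬p ∧ q is F, □q is F. ✗
c: ¬p ∧ q is F, □q is T. ✗
Satisfying worlds: {a}.

1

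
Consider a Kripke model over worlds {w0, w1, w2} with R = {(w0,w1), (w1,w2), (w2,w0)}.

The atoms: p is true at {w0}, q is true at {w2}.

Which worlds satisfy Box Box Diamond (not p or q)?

{w1, w2}

w0: successors {w1}; Box Diamond (not p or q) there: w1:F. ✗
w1: successors {w2}; Box Diamond (not p or q) there: w2:T. ✓
w2: successors {w0}; Box Diamond (not p or q) there: w0:T. ✓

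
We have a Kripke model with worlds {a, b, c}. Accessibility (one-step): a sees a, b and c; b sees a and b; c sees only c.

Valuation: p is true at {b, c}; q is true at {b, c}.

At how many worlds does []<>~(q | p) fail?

2

a: successors {a, b, c}; <>~(q | p) there: a:T, b:T, c:F. ✗
b: successors {a, b}; <>~(q | p) there: a:T, b:T. ✓
c: successors {c}; <>~(q | p) there: c:F. ✗
Satisfying worlds: {b}.
So []<>~(q | p) fails at the other 2 worlds.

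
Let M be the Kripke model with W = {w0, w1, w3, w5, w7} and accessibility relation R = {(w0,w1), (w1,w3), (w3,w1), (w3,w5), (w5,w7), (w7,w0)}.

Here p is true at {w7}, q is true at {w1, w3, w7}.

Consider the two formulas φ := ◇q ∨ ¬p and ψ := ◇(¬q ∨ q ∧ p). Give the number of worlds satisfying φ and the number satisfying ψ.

4 and 3

For ◇q ∨ ¬p:
w0: ◇q is T, ¬p is T. ✓
w1: ◇q is T, ¬p is T. ✓
w3: ◇q is T, ¬p is T. ✓
w5: ◇q is T, ¬p is T. ✓
w7: ◇q is F, ¬p is F. ✗
— 4 worlds.
For ◇(¬q ∨ q ∧ p):
w0: successors {w1}; ¬q ∨ q ∧ p there: w1:F. ✗
w1: successors {w3}; ¬q ∨ q ∧ p there: w3:F. ✗
w3: successors {w1, w5}; ¬q ∨ q ∧ p there: w1:F, w5:T. ✓
w5: successors {w7}; ¬q ∨ q ∧ p there: w7:T. ✓
w7: successors {w0}; ¬q ∨ q ∧ p there: w0:T. ✓
— 3 worlds.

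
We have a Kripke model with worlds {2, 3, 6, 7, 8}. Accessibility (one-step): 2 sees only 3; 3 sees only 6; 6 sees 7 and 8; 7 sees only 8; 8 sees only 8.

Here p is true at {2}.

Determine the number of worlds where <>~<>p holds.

5

2: successors {3}; ~<>p there: 3:T. ✓
3: successors {6}; ~<>p there: 6:T. ✓
6: successors {7, 8}; ~<>p there: 7:T, 8:T. ✓
7: successors {8}; ~<>p there: 8:T. ✓
8: successors {8}; ~<>p there: 8:T. ✓
Satisfying worlds: {2, 3, 6, 7, 8}.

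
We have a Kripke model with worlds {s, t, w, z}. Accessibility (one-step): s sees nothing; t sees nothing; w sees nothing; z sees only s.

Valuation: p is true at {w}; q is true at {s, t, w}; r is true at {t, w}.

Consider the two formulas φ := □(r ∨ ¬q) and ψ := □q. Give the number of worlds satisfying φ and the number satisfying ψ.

For □(r ∨ ¬q):
s: no successors, so □(r ∨ ¬q) holds vacuously. ✓
t: no successors, so □(r ∨ ¬q) holds vacuously. ✓
w: no successors, so □(r ∨ ¬q) holds vacuously. ✓
z: successors {s}; r ∨ ¬q there: s:F. ✗
— 3 worlds.
For □q:
s: no successors, so □q holds vacuously. ✓
t: no successors, so □q holds vacuously. ✓
w: no successors, so □q holds vacuously. ✓
z: successors {s}; q there: s:T. ✓
— 4 worlds.

3 and 4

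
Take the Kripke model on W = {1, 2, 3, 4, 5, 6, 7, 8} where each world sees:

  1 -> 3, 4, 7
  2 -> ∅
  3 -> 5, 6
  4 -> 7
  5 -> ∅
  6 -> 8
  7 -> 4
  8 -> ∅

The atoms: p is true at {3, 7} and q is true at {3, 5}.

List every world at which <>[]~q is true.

{1, 3, 4, 6, 7}

1: successors {3, 4, 7}; []~q there: 3:F, 4:T, 7:T. ✓
2: no successors, so <>[]~q fails. ✗
3: successors {5, 6}; []~q there: 5:T, 6:T. ✓
4: successors {7}; []~q there: 7:T. ✓
5: no successors, so <>[]~q fails. ✗
6: successors {8}; []~q there: 8:T. ✓
7: successors {4}; []~q there: 4:T. ✓
8: no successors, so <>[]~q fails. ✗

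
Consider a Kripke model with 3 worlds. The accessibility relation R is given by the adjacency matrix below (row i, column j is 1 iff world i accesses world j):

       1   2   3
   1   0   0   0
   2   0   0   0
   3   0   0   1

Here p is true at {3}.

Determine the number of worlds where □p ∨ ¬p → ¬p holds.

2

1: □p ∨ ¬p is T, ¬p is T. ✓
2: □p ∨ ¬p is T, ¬p is T. ✓
3: □p ∨ ¬p is T, ¬p is F. ✗
Satisfying worlds: {1, 2}.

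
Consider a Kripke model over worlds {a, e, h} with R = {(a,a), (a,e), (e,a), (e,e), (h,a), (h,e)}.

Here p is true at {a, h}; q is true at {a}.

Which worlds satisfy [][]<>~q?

{a, e, h}

a: successors {a, e}; []<>~q there: a:T, e:T. ✓
e: successors {a, e}; []<>~q there: a:T, e:T. ✓
h: successors {a, e}; []<>~q there: a:T, e:T. ✓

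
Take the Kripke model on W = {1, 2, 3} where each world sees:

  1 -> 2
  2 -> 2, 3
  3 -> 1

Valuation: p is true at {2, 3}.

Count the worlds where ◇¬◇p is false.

1: successors {2}; ¬◇p there: 2:F. ✗
2: successors {2, 3}; ¬◇p there: 2:F, 3:T. ✓
3: successors {1}; ¬◇p there: 1:F. ✗
Satisfying worlds: {2}.
So ◇¬◇p fails at the other 2 worlds.

2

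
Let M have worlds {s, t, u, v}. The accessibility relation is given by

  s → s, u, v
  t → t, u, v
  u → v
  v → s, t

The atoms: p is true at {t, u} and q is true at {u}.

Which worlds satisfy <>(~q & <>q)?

s: successors {s, u, v}; ~q & <>q there: s:T, u:F, v:F. ✓
t: successors {t, u, v}; ~q & <>q there: t:T, u:F, v:F. ✓
u: successors {v}; ~q & <>q there: v:F. ✗
v: successors {s, t}; ~q & <>q there: s:T, t:T. ✓

{s, t, v}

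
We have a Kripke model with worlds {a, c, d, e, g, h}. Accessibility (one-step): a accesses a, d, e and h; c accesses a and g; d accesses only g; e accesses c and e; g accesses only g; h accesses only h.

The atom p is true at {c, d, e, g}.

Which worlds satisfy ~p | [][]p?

{a, d, g, h}

a: ~p is T, [][]p is F. ✓
c: ~p is F, [][]p is F. ✗
d: ~p is F, [][]p is T. ✓
e: ~p is F, [][]p is F. ✗
g: ~p is F, [][]p is T. ✓
h: ~p is T, [][]p is F. ✓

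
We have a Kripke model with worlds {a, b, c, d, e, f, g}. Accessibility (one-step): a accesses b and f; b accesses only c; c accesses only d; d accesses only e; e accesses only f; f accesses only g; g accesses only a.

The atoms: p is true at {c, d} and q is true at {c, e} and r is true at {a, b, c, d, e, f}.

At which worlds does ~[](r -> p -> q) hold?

a: [](r -> p -> q) is T. ✗
b: [](r -> p -> q) is T. ✗
c: [](r -> p -> q) is F. ✓
d: [](r -> p -> q) is T. ✗
e: [](r -> p -> q) is T. ✗
f: [](r -> p -> q) is T. ✗
g: [](r -> p -> q) is T. ✗

{c}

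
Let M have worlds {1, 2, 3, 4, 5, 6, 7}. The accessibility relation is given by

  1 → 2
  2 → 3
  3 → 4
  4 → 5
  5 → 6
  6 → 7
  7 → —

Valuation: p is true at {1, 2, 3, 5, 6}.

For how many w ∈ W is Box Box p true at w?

1: successors {2}; Box p there: 2:T. ✓
2: successors {3}; Box p there: 3:F. ✗
3: successors {4}; Box p there: 4:T. ✓
4: successors {5}; Box p there: 5:T. ✓
5: successors {6}; Box p there: 6:F. ✗
6: successors {7}; Box p there: 7:T. ✓
7: no successors, so Box Box p holds vacuously. ✓
Satisfying worlds: {1, 3, 4, 6, 7}.

5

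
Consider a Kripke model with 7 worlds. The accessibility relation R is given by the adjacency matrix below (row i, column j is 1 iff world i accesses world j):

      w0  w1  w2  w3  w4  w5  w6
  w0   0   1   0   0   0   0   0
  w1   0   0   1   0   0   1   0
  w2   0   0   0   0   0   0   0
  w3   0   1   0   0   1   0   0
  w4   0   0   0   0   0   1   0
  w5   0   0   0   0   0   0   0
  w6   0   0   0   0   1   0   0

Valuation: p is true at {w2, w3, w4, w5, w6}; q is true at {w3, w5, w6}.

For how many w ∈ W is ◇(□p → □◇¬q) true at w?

w0: successors {w1}; □p → □◇¬q there: w1:F. ✗
w1: successors {w2, w5}; □p → □◇¬q there: w2:T, w5:T. ✓
w2: no successors, so ◇(□p → □◇¬q) fails. ✗
w3: successors {w1, w4}; □p → □◇¬q there: w1:F, w4:F. ✗
w4: successors {w5}; □p → □◇¬q there: w5:T. ✓
w5: no successors, so ◇(□p → □◇¬q) fails. ✗
w6: successors {w4}; □p → □◇¬q there: w4:F. ✗
Satisfying worlds: {w1, w4}.

2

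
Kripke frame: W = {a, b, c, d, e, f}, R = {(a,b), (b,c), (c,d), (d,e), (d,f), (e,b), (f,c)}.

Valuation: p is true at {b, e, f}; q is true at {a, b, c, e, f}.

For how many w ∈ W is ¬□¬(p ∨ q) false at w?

a: □¬(p ∨ q) is F. ✓
b: □¬(p ∨ q) is F. ✓
c: □¬(p ∨ q) is T. ✗
d: □¬(p ∨ q) is F. ✓
e: □¬(p ∨ q) is F. ✓
f: □¬(p ∨ q) is F. ✓
Satisfying worlds: {a, b, d, e, f}.
So ¬□¬(p ∨ q) fails at the other 1 world.

1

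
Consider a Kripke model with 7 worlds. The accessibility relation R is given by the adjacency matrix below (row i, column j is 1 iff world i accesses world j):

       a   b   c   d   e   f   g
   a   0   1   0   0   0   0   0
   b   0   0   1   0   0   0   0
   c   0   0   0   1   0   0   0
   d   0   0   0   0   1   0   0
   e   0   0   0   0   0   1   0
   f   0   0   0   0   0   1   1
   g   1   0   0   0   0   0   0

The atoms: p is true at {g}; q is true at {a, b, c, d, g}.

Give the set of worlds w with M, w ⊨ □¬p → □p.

{f}

a: □¬p is T, □p is F. ✗
b: □¬p is T, □p is F. ✗
c: □¬p is T, □p is F. ✗
d: □¬p is T, □p is F. ✗
e: □¬p is T, □p is F. ✗
f: □¬p is F, □p is F. ✓
g: □¬p is T, □p is F. ✗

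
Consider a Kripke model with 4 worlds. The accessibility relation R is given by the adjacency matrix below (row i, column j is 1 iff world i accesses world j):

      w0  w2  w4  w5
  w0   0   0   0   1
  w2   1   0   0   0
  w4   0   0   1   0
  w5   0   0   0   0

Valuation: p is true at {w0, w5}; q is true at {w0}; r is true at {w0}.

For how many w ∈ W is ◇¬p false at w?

w0: successors {w5}; ¬p there: w5:F. ✗
w2: successors {w0}; ¬p there: w0:F. ✗
w4: successors {w4}; ¬p there: w4:T. ✓
w5: no successors, so ◇¬p fails. ✗
Satisfying worlds: {w4}.
So ◇¬p fails at the other 3 worlds.

3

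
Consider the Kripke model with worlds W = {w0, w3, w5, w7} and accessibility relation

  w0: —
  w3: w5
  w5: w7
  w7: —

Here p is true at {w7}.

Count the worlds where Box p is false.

1

w0: no successors, so Box p holds vacuously. ✓
w3: successors {w5}; p there: w5:F. ✗
w5: successors {w7}; p there: w7:T. ✓
w7: no successors, so Box p holds vacuously. ✓
Satisfying worlds: {w0, w5, w7}.
So Box p fails at the other 1 world.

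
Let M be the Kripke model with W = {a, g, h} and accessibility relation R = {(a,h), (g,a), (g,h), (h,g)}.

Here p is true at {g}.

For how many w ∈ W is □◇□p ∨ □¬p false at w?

0

a: □◇□p is F, □¬p is T. ✓
g: □◇□p is F, □¬p is T. ✓
h: □◇□p is T, □¬p is F. ✓
Satisfying worlds: {a, g, h}.
So □◇□p ∨ □¬p fails at the other 0 worlds.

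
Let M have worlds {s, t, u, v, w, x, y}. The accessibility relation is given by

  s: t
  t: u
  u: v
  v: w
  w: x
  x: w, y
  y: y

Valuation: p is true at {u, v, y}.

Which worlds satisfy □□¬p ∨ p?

s: □□¬p is F, p is F. ✗
t: □□¬p is F, p is F. ✗
u: □□¬p is T, p is T. ✓
v: □□¬p is T, p is T. ✓
w: □□¬p is F, p is F. ✗
x: □□¬p is F, p is F. ✗
y: □□¬p is F, p is T. ✓

{u, v, y}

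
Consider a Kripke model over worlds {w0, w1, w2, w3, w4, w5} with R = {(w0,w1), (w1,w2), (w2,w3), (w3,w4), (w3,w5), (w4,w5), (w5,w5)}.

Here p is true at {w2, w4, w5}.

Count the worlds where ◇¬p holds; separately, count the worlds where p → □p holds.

For ◇¬p:
w0: successors {w1}; ¬p there: w1:T. ✓
w1: successors {w2}; ¬p there: w2:F. ✗
w2: successors {w3}; ¬p there: w3:T. ✓
w3: successors {w4, w5}; ¬p there: w4:F, w5:F. ✗
w4: successors {w5}; ¬p there: w5:F. ✗
w5: successors {w5}; ¬p there: w5:F. ✗
— 2 worlds.
For p → □p:
w0: p is F, □p is F. ✓
w1: p is F, □p is T. ✓
w2: p is T, □p is F. ✗
w3: p is F, □p is T. ✓
w4: p is T, □p is T. ✓
w5: p is T, □p is T. ✓
— 5 worlds.

2 and 5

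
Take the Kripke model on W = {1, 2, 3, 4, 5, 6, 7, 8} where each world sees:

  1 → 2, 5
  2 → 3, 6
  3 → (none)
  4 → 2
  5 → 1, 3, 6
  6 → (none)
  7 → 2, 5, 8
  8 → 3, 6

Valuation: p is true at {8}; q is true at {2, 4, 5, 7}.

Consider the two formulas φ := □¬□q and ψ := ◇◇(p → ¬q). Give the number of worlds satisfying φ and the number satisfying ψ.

For □¬□q:
1: successors {2, 5}; ¬□q there: 2:T, 5:T. ✓
2: successors {3, 6}; ¬□q there: 3:F, 6:F. ✗
3: no successors, so □¬□q holds vacuously. ✓
4: successors {2}; ¬□q there: 2:T. ✓
5: successors {1, 3, 6}; ¬□q there: 1:F, 3:F, 6:F. ✗
6: no successors, so □¬□q holds vacuously. ✓
7: successors {2, 5, 8}; ¬□q there: 2:T, 5:T, 8:T. ✓
8: successors {3, 6}; ¬□q there: 3:F, 6:F. ✗
— 5 worlds.
For ◇◇(p → ¬q):
1: successors {2, 5}; ◇(p → ¬q) there: 2:T, 5:T. ✓
2: successors {3, 6}; ◇(p → ¬q) there: 3:F, 6:F. ✗
3: no successors, so ◇◇(p → ¬q) fails. ✗
4: successors {2}; ◇(p → ¬q) there: 2:T. ✓
5: successors {1, 3, 6}; ◇(p → ¬q) there: 1:T, 3:F, 6:F. ✓
6: no successors, so ◇◇(p → ¬q) fails. ✗
7: successors {2, 5, 8}; ◇(p → ¬q) there: 2:T, 5:T, 8:T. ✓
8: successors {3, 6}; ◇(p → ¬q) there: 3:F, 6:F. ✗
— 4 worlds.

5 and 4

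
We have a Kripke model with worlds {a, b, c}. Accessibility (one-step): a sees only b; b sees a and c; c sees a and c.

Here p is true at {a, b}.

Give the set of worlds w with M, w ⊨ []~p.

a: successors {b}; ~p there: b:F. ✗
b: successors {a, c}; ~p there: a:F, c:T. ✗
c: successors {a, c}; ~p there: a:F, c:T. ✗

∅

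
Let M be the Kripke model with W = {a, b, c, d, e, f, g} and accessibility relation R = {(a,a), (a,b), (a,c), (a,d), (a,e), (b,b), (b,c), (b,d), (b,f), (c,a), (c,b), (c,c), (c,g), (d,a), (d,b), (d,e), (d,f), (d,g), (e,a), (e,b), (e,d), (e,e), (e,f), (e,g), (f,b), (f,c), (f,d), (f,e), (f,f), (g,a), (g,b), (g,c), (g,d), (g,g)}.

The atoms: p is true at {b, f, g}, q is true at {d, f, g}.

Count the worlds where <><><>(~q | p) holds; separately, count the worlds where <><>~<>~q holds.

For <><><>(~q | p):
a: successors {a, b, c, d, e}; <><>(~q | p) there: a:T, b:T, c:T, d:T, e:T. ✓
b: successors {b, c, d, f}; <><>(~q | p) there: b:T, c:T, d:T, f:T. ✓
c: successors {a, b, c, g}; <><>(~q | p) there: a:T, b:T, c:T, g:T. ✓
d: successors {a, b, e, f, g}; <><>(~q | p) there: a:T, b:T, e:T, f:T, g:T. ✓
e: successors {a, b, d, e, f, g}; <><>(~q | p) there: a:T, b:T, d:T, e:T, f:T, g:T. ✓
f: successors {b, c, d, e, f}; <><>(~q | p) there: b:T, c:T, d:T, e:T, f:T. ✓
g: successors {a, b, c, d, g}; <><>(~q | p) there: a:T, b:T, c:T, d:T, g:T. ✓
— 7 worlds.
For <><>~<>~q:
a: successors {a, b, c, d, e}; <>~<>~q there: a:F, b:F, c:F, d:F, e:F. ✗
b: successors {b, c, d, f}; <>~<>~q there: b:F, c:F, d:F, f:F. ✗
c: successors {a, b, c, g}; <>~<>~q there: a:F, b:F, c:F, g:F. ✗
d: successors {a, b, e, f, g}; <>~<>~q there: a:F, b:F, e:F, f:F, g:F. ✗
e: successors {a, b, d, e, f, g}; <>~<>~q there: a:F, b:F, d:F, e:F, f:F, g:F. ✗
f: successors {b, c, d, e, f}; <>~<>~q there: b:F, c:F, d:F, e:F, f:F. ✗
g: successors {a, b, c, d, g}; <>~<>~q there: a:F, b:F, c:F, d:F, g:F. ✗
— 0 worlds.

7 and 0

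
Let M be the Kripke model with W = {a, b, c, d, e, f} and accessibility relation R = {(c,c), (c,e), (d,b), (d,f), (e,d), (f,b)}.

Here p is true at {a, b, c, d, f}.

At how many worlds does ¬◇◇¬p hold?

5

a: ◇◇¬p is F. ✓
b: ◇◇¬p is F. ✓
c: ◇◇¬p is T. ✗
d: ◇◇¬p is F. ✓
e: ◇◇¬p is F. ✓
f: ◇◇¬p is F. ✓
Satisfying worlds: {a, b, d, e, f}.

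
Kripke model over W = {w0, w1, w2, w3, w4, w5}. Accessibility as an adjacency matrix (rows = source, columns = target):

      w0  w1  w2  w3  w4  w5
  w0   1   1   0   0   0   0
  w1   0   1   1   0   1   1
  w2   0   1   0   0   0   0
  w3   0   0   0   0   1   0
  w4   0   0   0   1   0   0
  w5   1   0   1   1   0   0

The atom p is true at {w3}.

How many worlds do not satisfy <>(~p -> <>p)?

2

w0: successors {w0, w1}; ~p -> <>p there: w0:F, w1:F. ✗
w1: successors {w1, w2, w4, w5}; ~p -> <>p there: w1:F, w2:F, w4:T, w5:T. ✓
w2: successors {w1}; ~p -> <>p there: w1:F. ✗
w3: successors {w4}; ~p -> <>p there: w4:T. ✓
w4: successors {w3}; ~p -> <>p there: w3:T. ✓
w5: successors {w0, w2, w3}; ~p -> <>p there: w0:F, w2:F, w3:T. ✓
Satisfying worlds: {w1, w3, w4, w5}.
So <>(~p -> <>p) fails at the other 2 worlds.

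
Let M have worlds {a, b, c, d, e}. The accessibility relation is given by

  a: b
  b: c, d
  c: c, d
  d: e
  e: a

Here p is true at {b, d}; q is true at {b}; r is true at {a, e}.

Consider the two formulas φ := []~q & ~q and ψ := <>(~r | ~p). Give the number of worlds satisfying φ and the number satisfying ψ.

For []~q & ~q:
a: []~q is F, ~q is T. ✗
b: []~q is T, ~q is F. ✗
c: []~q is T, ~q is T. ✓
d: []~q is T, ~q is T. ✓
e: []~q is T, ~q is T. ✓
— 3 worlds.
For <>(~r | ~p):
a: successors {b}; ~r | ~p there: b:T. ✓
b: successors {c, d}; ~r | ~p there: c:T, d:T. ✓
c: successors {c, d}; ~r | ~p there: c:T, d:T. ✓
d: successors {e}; ~r | ~p there: e:T. ✓
e: successors {a}; ~r | ~p there: a:T. ✓
— 5 worlds.

3 and 5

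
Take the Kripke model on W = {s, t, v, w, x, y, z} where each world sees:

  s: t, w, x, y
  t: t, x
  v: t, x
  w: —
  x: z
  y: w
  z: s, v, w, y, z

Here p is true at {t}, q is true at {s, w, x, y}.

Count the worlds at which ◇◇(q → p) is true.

s: successors {t, w, x, y}; ◇(q → p) there: t:T, w:F, x:T, y:F. ✓
t: successors {t, x}; ◇(q → p) there: t:T, x:T. ✓
v: successors {t, x}; ◇(q → p) there: t:T, x:T. ✓
w: no successors, so ◇◇(q → p) fails. ✗
x: successors {z}; ◇(q → p) there: z:T. ✓
y: successors {w}; ◇(q → p) there: w:F. ✗
z: successors {s, v, w, y, z}; ◇(q → p) there: s:T, v:T, w:F, y:F, z:T. ✓
Satisfying worlds: {s, t, v, x, z}.

5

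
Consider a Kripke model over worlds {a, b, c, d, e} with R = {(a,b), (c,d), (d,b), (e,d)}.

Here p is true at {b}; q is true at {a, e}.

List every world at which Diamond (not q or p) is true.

{a, c, d, e}

a: successors {b}; not q or p there: b:T. ✓
b: no successors, so Diamond (not q or p) fails. ✗
c: successors {d}; not q or p there: d:T. ✓
d: successors {b}; not q or p there: b:T. ✓
e: successors {d}; not q or p there: d:T. ✓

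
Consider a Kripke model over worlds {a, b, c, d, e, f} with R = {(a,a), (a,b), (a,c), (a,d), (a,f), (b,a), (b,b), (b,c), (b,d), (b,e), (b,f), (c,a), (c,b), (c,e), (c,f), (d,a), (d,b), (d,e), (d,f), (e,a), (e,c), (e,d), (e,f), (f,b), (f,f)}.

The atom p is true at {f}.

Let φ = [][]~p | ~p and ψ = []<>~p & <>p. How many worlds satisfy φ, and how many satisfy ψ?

5 and 6

For [][]~p | ~p:
a: [][]~p is F, ~p is T. ✓
b: [][]~p is F, ~p is T. ✓
c: [][]~p is F, ~p is T. ✓
d: [][]~p is F, ~p is T. ✓
e: [][]~p is F, ~p is T. ✓
f: [][]~p is F, ~p is F. ✗
— 5 worlds.
For []<>~p & <>p:
a: []<>~p is T, <>p is T. ✓
b: []<>~p is T, <>p is T. ✓
c: []<>~p is T, <>p is T. ✓
d: []<>~p is T, <>p is T. ✓
e: []<>~p is T, <>p is T. ✓
f: []<>~p is T, <>p is T. ✓
— 6 worlds.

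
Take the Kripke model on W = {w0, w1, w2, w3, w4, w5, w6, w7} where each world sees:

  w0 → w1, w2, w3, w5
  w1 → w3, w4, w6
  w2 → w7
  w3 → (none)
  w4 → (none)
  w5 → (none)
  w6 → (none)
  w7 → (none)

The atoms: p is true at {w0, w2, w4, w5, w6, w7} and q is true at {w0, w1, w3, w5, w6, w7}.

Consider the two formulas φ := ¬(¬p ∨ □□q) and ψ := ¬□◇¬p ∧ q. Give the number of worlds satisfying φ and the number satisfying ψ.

1 and 2

For ¬(¬p ∨ □□q):
w0: ¬p ∨ □□q is F. ✓
w1: ¬p ∨ □□q is T. ✗
w2: ¬p ∨ □□q is T. ✗
w3: ¬p ∨ □□q is T. ✗
w4: ¬p ∨ □□q is T. ✗
w5: ¬p ∨ □□q is T. ✗
w6: ¬p ∨ □□q is T. ✗
w7: ¬p ∨ □□q is T. ✗
— 1 world.
For ¬□◇¬p ∧ q:
w0: ¬□◇¬p is T, q is T. ✓
w1: ¬□◇¬p is T, q is T. ✓
w2: ¬□◇¬p is T, q is F. ✗
w3: ¬□◇¬p is F, q is T. ✗
w4: ¬□◇¬p is F, q is F. ✗
w5: ¬□◇¬p is F, q is T. ✗
w6: ¬□◇¬p is F, q is T. ✗
w7: ¬□◇¬p is F, q is T. ✗
— 2 worlds.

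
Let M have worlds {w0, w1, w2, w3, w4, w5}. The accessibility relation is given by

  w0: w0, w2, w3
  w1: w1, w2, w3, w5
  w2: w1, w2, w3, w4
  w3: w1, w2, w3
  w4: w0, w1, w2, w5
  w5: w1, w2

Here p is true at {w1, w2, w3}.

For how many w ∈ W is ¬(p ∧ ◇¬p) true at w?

4

w0: p ∧ ◇¬p is F. ✓
w1: p ∧ ◇¬p is T. ✗
w2: p ∧ ◇¬p is T. ✗
w3: p ∧ ◇¬p is F. ✓
w4: p ∧ ◇¬p is F. ✓
w5: p ∧ ◇¬p is F. ✓
Satisfying worlds: {w0, w3, w4, w5}.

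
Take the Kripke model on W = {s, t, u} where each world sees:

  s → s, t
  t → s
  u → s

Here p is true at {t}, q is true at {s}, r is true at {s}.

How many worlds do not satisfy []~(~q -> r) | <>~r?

2

s: []~(~q -> r) is F, <>~r is T. ✓
t: []~(~q -> r) is F, <>~r is F. ✗
u: []~(~q -> r) is F, <>~r is F. ✗
Satisfying worlds: {s}.
So []~(~q -> r) | <>~r fails at the other 2 worlds.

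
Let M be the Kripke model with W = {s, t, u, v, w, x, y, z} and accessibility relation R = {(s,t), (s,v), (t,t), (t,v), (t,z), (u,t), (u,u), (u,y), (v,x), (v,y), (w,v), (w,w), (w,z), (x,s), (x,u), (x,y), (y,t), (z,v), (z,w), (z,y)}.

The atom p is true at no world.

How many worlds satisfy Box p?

s: successors {t, v}; p there: t:F, v:F. ✗
t: successors {t, v, z}; p there: t:F, v:F, z:F. ✗
u: successors {t, u, y}; p there: t:F, u:F, y:F. ✗
v: successors {x, y}; p there: x:F, y:F. ✗
w: successors {v, w, z}; p there: v:F, w:F, z:F. ✗
x: successors {s, u, y}; p there: s:F, u:F, y:F. ✗
y: successors {t}; p there: t:F. ✗
z: successors {v, w, y}; p there: v:F, w:F, y:F. ✗
Satisfying worlds: ∅.

0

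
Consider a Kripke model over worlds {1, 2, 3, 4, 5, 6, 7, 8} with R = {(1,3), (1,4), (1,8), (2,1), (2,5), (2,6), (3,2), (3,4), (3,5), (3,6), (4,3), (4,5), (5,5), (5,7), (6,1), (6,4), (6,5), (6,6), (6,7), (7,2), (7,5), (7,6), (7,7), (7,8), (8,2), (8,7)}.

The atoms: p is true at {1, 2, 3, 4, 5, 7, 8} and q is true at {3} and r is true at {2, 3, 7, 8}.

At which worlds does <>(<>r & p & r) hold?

{1, 4, 5, 6, 7, 8}

1: successors {3, 4, 8}; <>r & p & r there: 3:T, 4:F, 8:T. ✓
2: successors {1, 5, 6}; <>r & p & r there: 1:F, 5:F, 6:F. ✗
3: successors {2, 4, 5, 6}; <>r & p & r there: 2:F, 4:F, 5:F, 6:F. ✗
4: successors {3, 5}; <>r & p & r there: 3:T, 5:F. ✓
5: successors {5, 7}; <>r & p & r there: 5:F, 7:T. ✓
6: successors {1, 4, 5, 6, 7}; <>r & p & r there: 1:F, 4:F, 5:F, 6:F, 7:T. ✓
7: successors {2, 5, 6, 7, 8}; <>r & p & r there: 2:F, 5:F, 6:F, 7:T, 8:T. ✓
8: successors {2, 7}; <>r & p & r there: 2:F, 7:T. ✓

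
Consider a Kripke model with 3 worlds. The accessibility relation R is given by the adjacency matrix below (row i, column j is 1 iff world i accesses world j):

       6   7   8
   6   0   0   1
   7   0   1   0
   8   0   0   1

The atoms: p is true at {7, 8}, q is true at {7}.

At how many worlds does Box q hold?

1

6: successors {8}; q there: 8:F. ✗
7: successors {7}; q there: 7:T. ✓
8: successors {8}; q there: 8:F. ✗
Satisfying worlds: {7}.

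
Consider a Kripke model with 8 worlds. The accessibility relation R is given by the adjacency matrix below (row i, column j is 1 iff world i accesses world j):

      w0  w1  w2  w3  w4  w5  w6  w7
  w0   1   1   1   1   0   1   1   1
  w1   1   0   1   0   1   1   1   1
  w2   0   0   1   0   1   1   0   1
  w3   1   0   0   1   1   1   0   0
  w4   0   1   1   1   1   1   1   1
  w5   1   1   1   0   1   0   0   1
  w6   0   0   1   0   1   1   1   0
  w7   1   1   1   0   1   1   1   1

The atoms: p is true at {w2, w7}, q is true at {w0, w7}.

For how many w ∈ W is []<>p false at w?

3

w0: successors {w0, w1, w2, w3, w5, w6, w7}; <>p there: w0:T, w1:T, w2:T, w3:F, w5:T, w6:T, w7:T. ✗
w1: successors {w0, w2, w4, w5, w6, w7}; <>p there: w0:T, w2:T, w4:T, w5:T, w6:T, w7:T. ✓
w2: successors {w2, w4, w5, w7}; <>p there: w2:T, w4:T, w5:T, w7:T. ✓
w3: successors {w0, w3, w4, w5}; <>p there: w0:T, w3:F, w4:T, w5:T. ✗
w4: successors {w1, w2, w3, w4, w5, w6, w7}; <>p there: w1:T, w2:T, w3:F, w4:T, w5:T, w6:T, w7:T. ✗
w5: successors {w0, w1, w2, w4, w7}; <>p there: w0:T, w1:T, w2:T, w4:T, w7:T. ✓
w6: successors {w2, w4, w5, w6}; <>p there: w2:T, w4:T, w5:T, w6:T. ✓
w7: successors {w0, w1, w2, w4, w5, w6, w7}; <>p there: w0:T, w1:T, w2:T, w4:T, w5:T, w6:T, w7:T. ✓
Satisfying worlds: {w1, w2, w5, w6, w7}.
So []<>p fails at the other 3 worlds.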